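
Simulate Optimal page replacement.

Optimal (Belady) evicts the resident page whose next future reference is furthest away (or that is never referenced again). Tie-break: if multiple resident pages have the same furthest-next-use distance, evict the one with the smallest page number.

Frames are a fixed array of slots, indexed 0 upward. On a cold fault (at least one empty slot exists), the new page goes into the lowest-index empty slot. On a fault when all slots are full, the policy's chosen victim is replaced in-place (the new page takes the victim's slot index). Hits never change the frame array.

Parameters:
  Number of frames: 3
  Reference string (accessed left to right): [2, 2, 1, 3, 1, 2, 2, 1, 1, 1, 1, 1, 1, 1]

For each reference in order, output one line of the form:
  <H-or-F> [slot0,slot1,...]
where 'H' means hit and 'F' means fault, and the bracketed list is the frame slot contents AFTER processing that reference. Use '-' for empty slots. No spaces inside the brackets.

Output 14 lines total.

F [2,-,-]
H [2,-,-]
F [2,1,-]
F [2,1,3]
H [2,1,3]
H [2,1,3]
H [2,1,3]
H [2,1,3]
H [2,1,3]
H [2,1,3]
H [2,1,3]
H [2,1,3]
H [2,1,3]
H [2,1,3]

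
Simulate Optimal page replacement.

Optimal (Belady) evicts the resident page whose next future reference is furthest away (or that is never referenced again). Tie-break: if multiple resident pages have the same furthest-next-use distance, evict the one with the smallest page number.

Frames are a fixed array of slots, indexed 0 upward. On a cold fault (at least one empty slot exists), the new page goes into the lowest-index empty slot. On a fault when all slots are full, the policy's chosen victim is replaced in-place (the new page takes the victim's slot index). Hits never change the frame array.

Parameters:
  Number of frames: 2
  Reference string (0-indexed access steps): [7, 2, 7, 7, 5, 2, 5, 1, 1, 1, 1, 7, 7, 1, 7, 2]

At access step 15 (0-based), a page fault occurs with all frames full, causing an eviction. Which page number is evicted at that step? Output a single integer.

Answer: 1

Derivation:
Step 0: ref 7 -> FAULT, frames=[7,-]
Step 1: ref 2 -> FAULT, frames=[7,2]
Step 2: ref 7 -> HIT, frames=[7,2]
Step 3: ref 7 -> HIT, frames=[7,2]
Step 4: ref 5 -> FAULT, evict 7, frames=[5,2]
Step 5: ref 2 -> HIT, frames=[5,2]
Step 6: ref 5 -> HIT, frames=[5,2]
Step 7: ref 1 -> FAULT, evict 5, frames=[1,2]
Step 8: ref 1 -> HIT, frames=[1,2]
Step 9: ref 1 -> HIT, frames=[1,2]
Step 10: ref 1 -> HIT, frames=[1,2]
Step 11: ref 7 -> FAULT, evict 2, frames=[1,7]
Step 12: ref 7 -> HIT, frames=[1,7]
Step 13: ref 1 -> HIT, frames=[1,7]
Step 14: ref 7 -> HIT, frames=[1,7]
Step 15: ref 2 -> FAULT, evict 1, frames=[2,7]
At step 15: evicted page 1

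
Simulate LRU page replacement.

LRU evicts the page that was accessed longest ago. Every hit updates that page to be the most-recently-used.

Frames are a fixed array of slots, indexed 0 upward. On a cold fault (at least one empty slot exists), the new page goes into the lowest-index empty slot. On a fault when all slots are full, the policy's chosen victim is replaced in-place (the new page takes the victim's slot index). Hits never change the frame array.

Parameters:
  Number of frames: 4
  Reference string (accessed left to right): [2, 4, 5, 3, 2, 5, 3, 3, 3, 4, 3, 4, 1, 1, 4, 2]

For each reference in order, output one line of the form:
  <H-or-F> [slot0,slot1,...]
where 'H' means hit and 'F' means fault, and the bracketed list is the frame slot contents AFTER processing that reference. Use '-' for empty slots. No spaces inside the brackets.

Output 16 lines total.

F [2,-,-,-]
F [2,4,-,-]
F [2,4,5,-]
F [2,4,5,3]
H [2,4,5,3]
H [2,4,5,3]
H [2,4,5,3]
H [2,4,5,3]
H [2,4,5,3]
H [2,4,5,3]
H [2,4,5,3]
H [2,4,5,3]
F [1,4,5,3]
H [1,4,5,3]
H [1,4,5,3]
F [1,4,2,3]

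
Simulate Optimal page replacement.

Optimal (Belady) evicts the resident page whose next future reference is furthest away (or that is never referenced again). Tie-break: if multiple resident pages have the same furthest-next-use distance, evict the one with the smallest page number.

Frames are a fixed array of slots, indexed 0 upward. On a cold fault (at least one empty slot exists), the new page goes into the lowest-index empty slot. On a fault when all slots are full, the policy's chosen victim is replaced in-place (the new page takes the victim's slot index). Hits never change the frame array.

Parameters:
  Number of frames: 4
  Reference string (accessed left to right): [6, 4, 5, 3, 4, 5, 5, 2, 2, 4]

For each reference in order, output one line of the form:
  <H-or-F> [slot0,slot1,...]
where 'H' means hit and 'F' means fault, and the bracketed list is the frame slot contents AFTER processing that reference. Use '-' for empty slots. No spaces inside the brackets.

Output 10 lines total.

F [6,-,-,-]
F [6,4,-,-]
F [6,4,5,-]
F [6,4,5,3]
H [6,4,5,3]
H [6,4,5,3]
H [6,4,5,3]
F [6,4,5,2]
H [6,4,5,2]
H [6,4,5,2]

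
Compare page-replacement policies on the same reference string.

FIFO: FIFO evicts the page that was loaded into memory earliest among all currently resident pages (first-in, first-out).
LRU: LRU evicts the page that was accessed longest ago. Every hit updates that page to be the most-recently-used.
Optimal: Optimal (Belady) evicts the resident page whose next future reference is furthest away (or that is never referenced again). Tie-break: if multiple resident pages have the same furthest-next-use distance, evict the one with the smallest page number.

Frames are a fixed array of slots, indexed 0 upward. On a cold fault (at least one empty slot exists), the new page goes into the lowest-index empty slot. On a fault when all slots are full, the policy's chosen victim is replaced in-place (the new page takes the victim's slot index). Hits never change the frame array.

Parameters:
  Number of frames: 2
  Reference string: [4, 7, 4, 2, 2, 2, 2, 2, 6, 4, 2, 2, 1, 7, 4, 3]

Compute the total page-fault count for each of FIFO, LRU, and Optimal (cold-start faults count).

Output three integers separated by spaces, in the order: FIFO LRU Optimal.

Answer: 10 10 8

Derivation:
--- FIFO ---
  step 0: ref 4 -> FAULT, frames=[4,-] (faults so far: 1)
  step 1: ref 7 -> FAULT, frames=[4,7] (faults so far: 2)
  step 2: ref 4 -> HIT, frames=[4,7] (faults so far: 2)
  step 3: ref 2 -> FAULT, evict 4, frames=[2,7] (faults so far: 3)
  step 4: ref 2 -> HIT, frames=[2,7] (faults so far: 3)
  step 5: ref 2 -> HIT, frames=[2,7] (faults so far: 3)
  step 6: ref 2 -> HIT, frames=[2,7] (faults so far: 3)
  step 7: ref 2 -> HIT, frames=[2,7] (faults so far: 3)
  step 8: ref 6 -> FAULT, evict 7, frames=[2,6] (faults so far: 4)
  step 9: ref 4 -> FAULT, evict 2, frames=[4,6] (faults so far: 5)
  step 10: ref 2 -> FAULT, evict 6, frames=[4,2] (faults so far: 6)
  step 11: ref 2 -> HIT, frames=[4,2] (faults so far: 6)
  step 12: ref 1 -> FAULT, evict 4, frames=[1,2] (faults so far: 7)
  step 13: ref 7 -> FAULT, evict 2, frames=[1,7] (faults so far: 8)
  step 14: ref 4 -> FAULT, evict 1, frames=[4,7] (faults so far: 9)
  step 15: ref 3 -> FAULT, evict 7, frames=[4,3] (faults so far: 10)
  FIFO total faults: 10
--- LRU ---
  step 0: ref 4 -> FAULT, frames=[4,-] (faults so far: 1)
  step 1: ref 7 -> FAULT, frames=[4,7] (faults so far: 2)
  step 2: ref 4 -> HIT, frames=[4,7] (faults so far: 2)
  step 3: ref 2 -> FAULT, evict 7, frames=[4,2] (faults so far: 3)
  step 4: ref 2 -> HIT, frames=[4,2] (faults so far: 3)
  step 5: ref 2 -> HIT, frames=[4,2] (faults so far: 3)
  step 6: ref 2 -> HIT, frames=[4,2] (faults so far: 3)
  step 7: ref 2 -> HIT, frames=[4,2] (faults so far: 3)
  step 8: ref 6 -> FAULT, evict 4, frames=[6,2] (faults so far: 4)
  step 9: ref 4 -> FAULT, evict 2, frames=[6,4] (faults so far: 5)
  step 10: ref 2 -> FAULT, evict 6, frames=[2,4] (faults so far: 6)
  step 11: ref 2 -> HIT, frames=[2,4] (faults so far: 6)
  step 12: ref 1 -> FAULT, evict 4, frames=[2,1] (faults so far: 7)
  step 13: ref 7 -> FAULT, evict 2, frames=[7,1] (faults so far: 8)
  step 14: ref 4 -> FAULT, evict 1, frames=[7,4] (faults so far: 9)
  step 15: ref 3 -> FAULT, evict 7, frames=[3,4] (faults so far: 10)
  LRU total faults: 10
--- Optimal ---
  step 0: ref 4 -> FAULT, frames=[4,-] (faults so far: 1)
  step 1: ref 7 -> FAULT, frames=[4,7] (faults so far: 2)
  step 2: ref 4 -> HIT, frames=[4,7] (faults so far: 2)
  step 3: ref 2 -> FAULT, evict 7, frames=[4,2] (faults so far: 3)
  step 4: ref 2 -> HIT, frames=[4,2] (faults so far: 3)
  step 5: ref 2 -> HIT, frames=[4,2] (faults so far: 3)
  step 6: ref 2 -> HIT, frames=[4,2] (faults so far: 3)
  step 7: ref 2 -> HIT, frames=[4,2] (faults so far: 3)
  step 8: ref 6 -> FAULT, evict 2, frames=[4,6] (faults so far: 4)
  step 9: ref 4 -> HIT, frames=[4,6] (faults so far: 4)
  step 10: ref 2 -> FAULT, evict 6, frames=[4,2] (faults so far: 5)
  step 11: ref 2 -> HIT, frames=[4,2] (faults so far: 5)
  step 12: ref 1 -> FAULT, evict 2, frames=[4,1] (faults so far: 6)
  step 13: ref 7 -> FAULT, evict 1, frames=[4,7] (faults so far: 7)
  step 14: ref 4 -> HIT, frames=[4,7] (faults so far: 7)
  step 15: ref 3 -> FAULT, evict 4, frames=[3,7] (faults so far: 8)
  Optimal total faults: 8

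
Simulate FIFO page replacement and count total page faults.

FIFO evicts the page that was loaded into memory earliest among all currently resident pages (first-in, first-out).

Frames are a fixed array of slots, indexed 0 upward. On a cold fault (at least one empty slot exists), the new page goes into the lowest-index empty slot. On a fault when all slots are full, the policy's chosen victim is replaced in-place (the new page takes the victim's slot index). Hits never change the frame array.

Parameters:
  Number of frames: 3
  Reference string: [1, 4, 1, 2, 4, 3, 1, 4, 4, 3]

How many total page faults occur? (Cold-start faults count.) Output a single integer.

Answer: 6

Derivation:
Step 0: ref 1 → FAULT, frames=[1,-,-]
Step 1: ref 4 → FAULT, frames=[1,4,-]
Step 2: ref 1 → HIT, frames=[1,4,-]
Step 3: ref 2 → FAULT, frames=[1,4,2]
Step 4: ref 4 → HIT, frames=[1,4,2]
Step 5: ref 3 → FAULT (evict 1), frames=[3,4,2]
Step 6: ref 1 → FAULT (evict 4), frames=[3,1,2]
Step 7: ref 4 → FAULT (evict 2), frames=[3,1,4]
Step 8: ref 4 → HIT, frames=[3,1,4]
Step 9: ref 3 → HIT, frames=[3,1,4]
Total faults: 6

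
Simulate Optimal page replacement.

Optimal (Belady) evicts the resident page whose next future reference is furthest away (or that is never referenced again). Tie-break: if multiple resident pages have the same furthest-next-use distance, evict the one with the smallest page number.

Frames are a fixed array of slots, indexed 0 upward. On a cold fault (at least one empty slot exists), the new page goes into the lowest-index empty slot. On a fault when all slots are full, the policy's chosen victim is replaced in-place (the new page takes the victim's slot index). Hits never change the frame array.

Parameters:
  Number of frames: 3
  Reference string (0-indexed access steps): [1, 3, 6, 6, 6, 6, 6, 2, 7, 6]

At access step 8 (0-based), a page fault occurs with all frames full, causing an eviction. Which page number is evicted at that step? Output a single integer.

Answer: 2

Derivation:
Step 0: ref 1 -> FAULT, frames=[1,-,-]
Step 1: ref 3 -> FAULT, frames=[1,3,-]
Step 2: ref 6 -> FAULT, frames=[1,3,6]
Step 3: ref 6 -> HIT, frames=[1,3,6]
Step 4: ref 6 -> HIT, frames=[1,3,6]
Step 5: ref 6 -> HIT, frames=[1,3,6]
Step 6: ref 6 -> HIT, frames=[1,3,6]
Step 7: ref 2 -> FAULT, evict 1, frames=[2,3,6]
Step 8: ref 7 -> FAULT, evict 2, frames=[7,3,6]
At step 8: evicted page 2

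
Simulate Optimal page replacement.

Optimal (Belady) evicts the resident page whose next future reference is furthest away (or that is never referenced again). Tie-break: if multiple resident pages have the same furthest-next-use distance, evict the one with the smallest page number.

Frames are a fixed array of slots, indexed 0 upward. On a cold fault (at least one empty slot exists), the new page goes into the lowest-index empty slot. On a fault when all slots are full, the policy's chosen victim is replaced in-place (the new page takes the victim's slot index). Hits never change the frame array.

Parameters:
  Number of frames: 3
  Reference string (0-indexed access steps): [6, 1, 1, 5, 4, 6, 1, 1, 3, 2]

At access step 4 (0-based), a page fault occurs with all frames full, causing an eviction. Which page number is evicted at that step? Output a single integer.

Step 0: ref 6 -> FAULT, frames=[6,-,-]
Step 1: ref 1 -> FAULT, frames=[6,1,-]
Step 2: ref 1 -> HIT, frames=[6,1,-]
Step 3: ref 5 -> FAULT, frames=[6,1,5]
Step 4: ref 4 -> FAULT, evict 5, frames=[6,1,4]
At step 4: evicted page 5

Answer: 5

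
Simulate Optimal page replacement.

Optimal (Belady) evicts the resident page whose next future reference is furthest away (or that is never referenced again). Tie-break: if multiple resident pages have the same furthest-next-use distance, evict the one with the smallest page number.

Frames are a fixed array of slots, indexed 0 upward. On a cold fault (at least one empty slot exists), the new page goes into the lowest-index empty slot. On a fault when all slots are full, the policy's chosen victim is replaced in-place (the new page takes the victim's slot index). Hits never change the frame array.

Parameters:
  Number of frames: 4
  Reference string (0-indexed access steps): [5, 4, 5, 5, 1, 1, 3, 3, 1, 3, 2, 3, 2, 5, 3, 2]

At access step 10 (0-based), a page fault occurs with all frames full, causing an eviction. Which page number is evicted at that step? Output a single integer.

Answer: 1

Derivation:
Step 0: ref 5 -> FAULT, frames=[5,-,-,-]
Step 1: ref 4 -> FAULT, frames=[5,4,-,-]
Step 2: ref 5 -> HIT, frames=[5,4,-,-]
Step 3: ref 5 -> HIT, frames=[5,4,-,-]
Step 4: ref 1 -> FAULT, frames=[5,4,1,-]
Step 5: ref 1 -> HIT, frames=[5,4,1,-]
Step 6: ref 3 -> FAULT, frames=[5,4,1,3]
Step 7: ref 3 -> HIT, frames=[5,4,1,3]
Step 8: ref 1 -> HIT, frames=[5,4,1,3]
Step 9: ref 3 -> HIT, frames=[5,4,1,3]
Step 10: ref 2 -> FAULT, evict 1, frames=[5,4,2,3]
At step 10: evicted page 1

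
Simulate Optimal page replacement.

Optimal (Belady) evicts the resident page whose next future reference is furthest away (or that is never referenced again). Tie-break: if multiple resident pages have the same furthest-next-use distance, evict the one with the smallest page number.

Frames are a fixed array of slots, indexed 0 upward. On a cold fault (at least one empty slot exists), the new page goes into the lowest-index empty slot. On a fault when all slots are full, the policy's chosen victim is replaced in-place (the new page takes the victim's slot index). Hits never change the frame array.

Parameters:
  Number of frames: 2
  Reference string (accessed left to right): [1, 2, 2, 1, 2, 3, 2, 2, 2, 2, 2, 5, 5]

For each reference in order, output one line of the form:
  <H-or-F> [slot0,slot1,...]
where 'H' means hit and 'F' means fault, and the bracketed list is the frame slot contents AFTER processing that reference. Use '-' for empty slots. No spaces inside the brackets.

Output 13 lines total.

F [1,-]
F [1,2]
H [1,2]
H [1,2]
H [1,2]
F [3,2]
H [3,2]
H [3,2]
H [3,2]
H [3,2]
H [3,2]
F [3,5]
H [3,5]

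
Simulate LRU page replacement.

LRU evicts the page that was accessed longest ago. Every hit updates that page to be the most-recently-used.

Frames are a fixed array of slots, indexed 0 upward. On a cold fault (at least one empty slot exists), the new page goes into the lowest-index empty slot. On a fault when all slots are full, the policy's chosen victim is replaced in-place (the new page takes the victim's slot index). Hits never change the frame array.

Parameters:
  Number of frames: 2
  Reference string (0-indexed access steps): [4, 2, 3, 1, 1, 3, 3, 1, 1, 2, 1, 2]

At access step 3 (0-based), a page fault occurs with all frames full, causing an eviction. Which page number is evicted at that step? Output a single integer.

Answer: 2

Derivation:
Step 0: ref 4 -> FAULT, frames=[4,-]
Step 1: ref 2 -> FAULT, frames=[4,2]
Step 2: ref 3 -> FAULT, evict 4, frames=[3,2]
Step 3: ref 1 -> FAULT, evict 2, frames=[3,1]
At step 3: evicted page 2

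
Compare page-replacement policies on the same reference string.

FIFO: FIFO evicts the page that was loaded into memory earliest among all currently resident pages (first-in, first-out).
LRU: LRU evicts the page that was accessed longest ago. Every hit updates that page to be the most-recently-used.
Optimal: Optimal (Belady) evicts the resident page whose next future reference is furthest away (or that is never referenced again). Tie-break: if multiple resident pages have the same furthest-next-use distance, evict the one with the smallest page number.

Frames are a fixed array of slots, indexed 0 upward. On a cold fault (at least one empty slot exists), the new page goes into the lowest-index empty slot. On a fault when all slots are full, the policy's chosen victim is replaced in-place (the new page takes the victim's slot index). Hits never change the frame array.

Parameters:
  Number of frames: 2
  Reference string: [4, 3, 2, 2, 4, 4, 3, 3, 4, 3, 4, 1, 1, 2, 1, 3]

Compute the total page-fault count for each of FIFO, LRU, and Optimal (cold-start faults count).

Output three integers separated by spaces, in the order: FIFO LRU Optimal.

--- FIFO ---
  step 0: ref 4 -> FAULT, frames=[4,-] (faults so far: 1)
  step 1: ref 3 -> FAULT, frames=[4,3] (faults so far: 2)
  step 2: ref 2 -> FAULT, evict 4, frames=[2,3] (faults so far: 3)
  step 3: ref 2 -> HIT, frames=[2,3] (faults so far: 3)
  step 4: ref 4 -> FAULT, evict 3, frames=[2,4] (faults so far: 4)
  step 5: ref 4 -> HIT, frames=[2,4] (faults so far: 4)
  step 6: ref 3 -> FAULT, evict 2, frames=[3,4] (faults so far: 5)
  step 7: ref 3 -> HIT, frames=[3,4] (faults so far: 5)
  step 8: ref 4 -> HIT, frames=[3,4] (faults so far: 5)
  step 9: ref 3 -> HIT, frames=[3,4] (faults so far: 5)
  step 10: ref 4 -> HIT, frames=[3,4] (faults so far: 5)
  step 11: ref 1 -> FAULT, evict 4, frames=[3,1] (faults so far: 6)
  step 12: ref 1 -> HIT, frames=[3,1] (faults so far: 6)
  step 13: ref 2 -> FAULT, evict 3, frames=[2,1] (faults so far: 7)
  step 14: ref 1 -> HIT, frames=[2,1] (faults so far: 7)
  step 15: ref 3 -> FAULT, evict 1, frames=[2,3] (faults so far: 8)
  FIFO total faults: 8
--- LRU ---
  step 0: ref 4 -> FAULT, frames=[4,-] (faults so far: 1)
  step 1: ref 3 -> FAULT, frames=[4,3] (faults so far: 2)
  step 2: ref 2 -> FAULT, evict 4, frames=[2,3] (faults so far: 3)
  step 3: ref 2 -> HIT, frames=[2,3] (faults so far: 3)
  step 4: ref 4 -> FAULT, evict 3, frames=[2,4] (faults so far: 4)
  step 5: ref 4 -> HIT, frames=[2,4] (faults so far: 4)
  step 6: ref 3 -> FAULT, evict 2, frames=[3,4] (faults so far: 5)
  step 7: ref 3 -> HIT, frames=[3,4] (faults so far: 5)
  step 8: ref 4 -> HIT, frames=[3,4] (faults so far: 5)
  step 9: ref 3 -> HIT, frames=[3,4] (faults so far: 5)
  step 10: ref 4 -> HIT, frames=[3,4] (faults so far: 5)
  step 11: ref 1 -> FAULT, evict 3, frames=[1,4] (faults so far: 6)
  step 12: ref 1 -> HIT, frames=[1,4] (faults so far: 6)
  step 13: ref 2 -> FAULT, evict 4, frames=[1,2] (faults so far: 7)
  step 14: ref 1 -> HIT, frames=[1,2] (faults so far: 7)
  step 15: ref 3 -> FAULT, evict 2, frames=[1,3] (faults so far: 8)
  LRU total faults: 8
--- Optimal ---
  step 0: ref 4 -> FAULT, frames=[4,-] (faults so far: 1)
  step 1: ref 3 -> FAULT, frames=[4,3] (faults so far: 2)
  step 2: ref 2 -> FAULT, evict 3, frames=[4,2] (faults so far: 3)
  step 3: ref 2 -> HIT, frames=[4,2] (faults so far: 3)
  step 4: ref 4 -> HIT, frames=[4,2] (faults so far: 3)
  step 5: ref 4 -> HIT, frames=[4,2] (faults so far: 3)
  step 6: ref 3 -> FAULT, evict 2, frames=[4,3] (faults so far: 4)
  step 7: ref 3 -> HIT, frames=[4,3] (faults so far: 4)
  step 8: ref 4 -> HIT, frames=[4,3] (faults so far: 4)
  step 9: ref 3 -> HIT, frames=[4,3] (faults so far: 4)
  step 10: ref 4 -> HIT, frames=[4,3] (faults so far: 4)
  step 11: ref 1 -> FAULT, evict 4, frames=[1,3] (faults so far: 5)
  step 12: ref 1 -> HIT, frames=[1,3] (faults so far: 5)
  step 13: ref 2 -> FAULT, evict 3, frames=[1,2] (faults so far: 6)
  step 14: ref 1 -> HIT, frames=[1,2] (faults so far: 6)
  step 15: ref 3 -> FAULT, evict 1, frames=[3,2] (faults so far: 7)
  Optimal total faults: 7

Answer: 8 8 7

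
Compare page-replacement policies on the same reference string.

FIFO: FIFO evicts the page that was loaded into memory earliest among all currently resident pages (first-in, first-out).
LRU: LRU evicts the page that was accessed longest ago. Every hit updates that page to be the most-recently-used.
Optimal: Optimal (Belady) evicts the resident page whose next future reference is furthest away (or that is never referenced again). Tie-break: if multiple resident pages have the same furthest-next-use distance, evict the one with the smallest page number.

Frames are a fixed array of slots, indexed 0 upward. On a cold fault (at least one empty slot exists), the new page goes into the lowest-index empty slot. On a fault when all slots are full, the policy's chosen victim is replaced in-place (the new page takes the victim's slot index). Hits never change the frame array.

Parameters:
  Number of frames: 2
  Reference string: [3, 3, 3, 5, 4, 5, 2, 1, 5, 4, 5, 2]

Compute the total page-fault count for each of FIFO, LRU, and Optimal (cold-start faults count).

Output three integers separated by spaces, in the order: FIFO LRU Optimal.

Answer: 8 8 7

Derivation:
--- FIFO ---
  step 0: ref 3 -> FAULT, frames=[3,-] (faults so far: 1)
  step 1: ref 3 -> HIT, frames=[3,-] (faults so far: 1)
  step 2: ref 3 -> HIT, frames=[3,-] (faults so far: 1)
  step 3: ref 5 -> FAULT, frames=[3,5] (faults so far: 2)
  step 4: ref 4 -> FAULT, evict 3, frames=[4,5] (faults so far: 3)
  step 5: ref 5 -> HIT, frames=[4,5] (faults so far: 3)
  step 6: ref 2 -> FAULT, evict 5, frames=[4,2] (faults so far: 4)
  step 7: ref 1 -> FAULT, evict 4, frames=[1,2] (faults so far: 5)
  step 8: ref 5 -> FAULT, evict 2, frames=[1,5] (faults so far: 6)
  step 9: ref 4 -> FAULT, evict 1, frames=[4,5] (faults so far: 7)
  step 10: ref 5 -> HIT, frames=[4,5] (faults so far: 7)
  step 11: ref 2 -> FAULT, evict 5, frames=[4,2] (faults so far: 8)
  FIFO total faults: 8
--- LRU ---
  step 0: ref 3 -> FAULT, frames=[3,-] (faults so far: 1)
  step 1: ref 3 -> HIT, frames=[3,-] (faults so far: 1)
  step 2: ref 3 -> HIT, frames=[3,-] (faults so far: 1)
  step 3: ref 5 -> FAULT, frames=[3,5] (faults so far: 2)
  step 4: ref 4 -> FAULT, evict 3, frames=[4,5] (faults so far: 3)
  step 5: ref 5 -> HIT, frames=[4,5] (faults so far: 3)
  step 6: ref 2 -> FAULT, evict 4, frames=[2,5] (faults so far: 4)
  step 7: ref 1 -> FAULT, evict 5, frames=[2,1] (faults so far: 5)
  step 8: ref 5 -> FAULT, evict 2, frames=[5,1] (faults so far: 6)
  step 9: ref 4 -> FAULT, evict 1, frames=[5,4] (faults so far: 7)
  step 10: ref 5 -> HIT, frames=[5,4] (faults so far: 7)
  step 11: ref 2 -> FAULT, evict 4, frames=[5,2] (faults so far: 8)
  LRU total faults: 8
--- Optimal ---
  step 0: ref 3 -> FAULT, frames=[3,-] (faults so far: 1)
  step 1: ref 3 -> HIT, frames=[3,-] (faults so far: 1)
  step 2: ref 3 -> HIT, frames=[3,-] (faults so far: 1)
  step 3: ref 5 -> FAULT, frames=[3,5] (faults so far: 2)
  step 4: ref 4 -> FAULT, evict 3, frames=[4,5] (faults so far: 3)
  step 5: ref 5 -> HIT, frames=[4,5] (faults so far: 3)
  step 6: ref 2 -> FAULT, evict 4, frames=[2,5] (faults so far: 4)
  step 7: ref 1 -> FAULT, evict 2, frames=[1,5] (faults so far: 5)
  step 8: ref 5 -> HIT, frames=[1,5] (faults so far: 5)
  step 9: ref 4 -> FAULT, evict 1, frames=[4,5] (faults so far: 6)
  step 10: ref 5 -> HIT, frames=[4,5] (faults so far: 6)
  step 11: ref 2 -> FAULT, evict 4, frames=[2,5] (faults so far: 7)
  Optimal total faults: 7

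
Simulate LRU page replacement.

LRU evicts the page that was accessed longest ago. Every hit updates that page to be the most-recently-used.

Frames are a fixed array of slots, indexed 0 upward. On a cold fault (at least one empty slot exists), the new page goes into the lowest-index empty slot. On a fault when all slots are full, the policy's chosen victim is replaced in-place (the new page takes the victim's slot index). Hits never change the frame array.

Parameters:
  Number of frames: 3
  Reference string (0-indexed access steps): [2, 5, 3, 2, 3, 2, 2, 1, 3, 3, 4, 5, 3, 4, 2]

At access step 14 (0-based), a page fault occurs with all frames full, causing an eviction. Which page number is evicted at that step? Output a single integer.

Answer: 5

Derivation:
Step 0: ref 2 -> FAULT, frames=[2,-,-]
Step 1: ref 5 -> FAULT, frames=[2,5,-]
Step 2: ref 3 -> FAULT, frames=[2,5,3]
Step 3: ref 2 -> HIT, frames=[2,5,3]
Step 4: ref 3 -> HIT, frames=[2,5,3]
Step 5: ref 2 -> HIT, frames=[2,5,3]
Step 6: ref 2 -> HIT, frames=[2,5,3]
Step 7: ref 1 -> FAULT, evict 5, frames=[2,1,3]
Step 8: ref 3 -> HIT, frames=[2,1,3]
Step 9: ref 3 -> HIT, frames=[2,1,3]
Step 10: ref 4 -> FAULT, evict 2, frames=[4,1,3]
Step 11: ref 5 -> FAULT, evict 1, frames=[4,5,3]
Step 12: ref 3 -> HIT, frames=[4,5,3]
Step 13: ref 4 -> HIT, frames=[4,5,3]
Step 14: ref 2 -> FAULT, evict 5, frames=[4,2,3]
At step 14: evicted page 5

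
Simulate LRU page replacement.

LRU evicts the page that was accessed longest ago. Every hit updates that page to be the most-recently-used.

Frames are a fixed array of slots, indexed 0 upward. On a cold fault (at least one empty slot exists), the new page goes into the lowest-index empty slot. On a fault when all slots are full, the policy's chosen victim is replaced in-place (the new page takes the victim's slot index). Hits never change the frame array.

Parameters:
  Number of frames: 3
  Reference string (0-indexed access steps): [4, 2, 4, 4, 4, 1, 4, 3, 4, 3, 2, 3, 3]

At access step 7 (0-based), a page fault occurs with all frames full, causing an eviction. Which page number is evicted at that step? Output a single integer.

Step 0: ref 4 -> FAULT, frames=[4,-,-]
Step 1: ref 2 -> FAULT, frames=[4,2,-]
Step 2: ref 4 -> HIT, frames=[4,2,-]
Step 3: ref 4 -> HIT, frames=[4,2,-]
Step 4: ref 4 -> HIT, frames=[4,2,-]
Step 5: ref 1 -> FAULT, frames=[4,2,1]
Step 6: ref 4 -> HIT, frames=[4,2,1]
Step 7: ref 3 -> FAULT, evict 2, frames=[4,3,1]
At step 7: evicted page 2

Answer: 2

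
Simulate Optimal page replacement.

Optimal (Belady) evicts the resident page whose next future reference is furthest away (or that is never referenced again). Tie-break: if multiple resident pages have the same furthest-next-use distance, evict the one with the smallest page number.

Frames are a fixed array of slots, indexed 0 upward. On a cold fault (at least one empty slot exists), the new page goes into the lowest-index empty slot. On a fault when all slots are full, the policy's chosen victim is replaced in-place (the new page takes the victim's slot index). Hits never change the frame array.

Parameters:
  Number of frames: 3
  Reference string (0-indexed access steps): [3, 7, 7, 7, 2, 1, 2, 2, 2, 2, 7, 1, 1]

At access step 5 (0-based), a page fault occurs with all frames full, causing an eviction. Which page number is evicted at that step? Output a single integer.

Step 0: ref 3 -> FAULT, frames=[3,-,-]
Step 1: ref 7 -> FAULT, frames=[3,7,-]
Step 2: ref 7 -> HIT, frames=[3,7,-]
Step 3: ref 7 -> HIT, frames=[3,7,-]
Step 4: ref 2 -> FAULT, frames=[3,7,2]
Step 5: ref 1 -> FAULT, evict 3, frames=[1,7,2]
At step 5: evicted page 3

Answer: 3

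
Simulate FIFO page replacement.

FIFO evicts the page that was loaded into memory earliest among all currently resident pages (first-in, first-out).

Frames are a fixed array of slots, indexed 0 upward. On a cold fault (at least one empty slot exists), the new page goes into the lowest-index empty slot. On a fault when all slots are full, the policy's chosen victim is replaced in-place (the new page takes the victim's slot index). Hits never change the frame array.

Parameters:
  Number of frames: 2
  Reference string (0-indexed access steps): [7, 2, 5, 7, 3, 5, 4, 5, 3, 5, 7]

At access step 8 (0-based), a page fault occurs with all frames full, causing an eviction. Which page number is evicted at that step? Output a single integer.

Step 0: ref 7 -> FAULT, frames=[7,-]
Step 1: ref 2 -> FAULT, frames=[7,2]
Step 2: ref 5 -> FAULT, evict 7, frames=[5,2]
Step 3: ref 7 -> FAULT, evict 2, frames=[5,7]
Step 4: ref 3 -> FAULT, evict 5, frames=[3,7]
Step 5: ref 5 -> FAULT, evict 7, frames=[3,5]
Step 6: ref 4 -> FAULT, evict 3, frames=[4,5]
Step 7: ref 5 -> HIT, frames=[4,5]
Step 8: ref 3 -> FAULT, evict 5, frames=[4,3]
At step 8: evicted page 5

Answer: 5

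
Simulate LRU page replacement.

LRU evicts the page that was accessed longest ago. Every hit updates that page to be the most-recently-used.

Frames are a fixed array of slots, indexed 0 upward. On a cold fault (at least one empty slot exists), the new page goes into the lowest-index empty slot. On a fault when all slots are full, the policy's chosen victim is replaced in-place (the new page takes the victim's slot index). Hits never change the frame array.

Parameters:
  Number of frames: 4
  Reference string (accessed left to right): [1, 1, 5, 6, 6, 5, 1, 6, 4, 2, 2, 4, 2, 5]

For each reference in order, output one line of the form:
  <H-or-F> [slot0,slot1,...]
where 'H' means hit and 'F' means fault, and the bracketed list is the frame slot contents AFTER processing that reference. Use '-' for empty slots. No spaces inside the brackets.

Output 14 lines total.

F [1,-,-,-]
H [1,-,-,-]
F [1,5,-,-]
F [1,5,6,-]
H [1,5,6,-]
H [1,5,6,-]
H [1,5,6,-]
H [1,5,6,-]
F [1,5,6,4]
F [1,2,6,4]
H [1,2,6,4]
H [1,2,6,4]
H [1,2,6,4]
F [5,2,6,4]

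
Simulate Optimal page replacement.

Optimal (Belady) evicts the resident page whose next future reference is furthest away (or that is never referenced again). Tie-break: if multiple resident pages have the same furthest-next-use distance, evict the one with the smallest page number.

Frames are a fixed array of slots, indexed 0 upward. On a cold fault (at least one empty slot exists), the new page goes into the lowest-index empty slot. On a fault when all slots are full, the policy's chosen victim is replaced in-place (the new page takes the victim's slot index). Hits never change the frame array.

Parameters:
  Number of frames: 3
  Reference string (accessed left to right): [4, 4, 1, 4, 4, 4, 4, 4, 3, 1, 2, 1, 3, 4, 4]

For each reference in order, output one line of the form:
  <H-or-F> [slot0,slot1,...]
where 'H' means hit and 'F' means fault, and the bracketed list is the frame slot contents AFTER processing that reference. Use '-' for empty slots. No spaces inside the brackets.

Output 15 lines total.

F [4,-,-]
H [4,-,-]
F [4,1,-]
H [4,1,-]
H [4,1,-]
H [4,1,-]
H [4,1,-]
H [4,1,-]
F [4,1,3]
H [4,1,3]
F [2,1,3]
H [2,1,3]
H [2,1,3]
F [2,4,3]
H [2,4,3]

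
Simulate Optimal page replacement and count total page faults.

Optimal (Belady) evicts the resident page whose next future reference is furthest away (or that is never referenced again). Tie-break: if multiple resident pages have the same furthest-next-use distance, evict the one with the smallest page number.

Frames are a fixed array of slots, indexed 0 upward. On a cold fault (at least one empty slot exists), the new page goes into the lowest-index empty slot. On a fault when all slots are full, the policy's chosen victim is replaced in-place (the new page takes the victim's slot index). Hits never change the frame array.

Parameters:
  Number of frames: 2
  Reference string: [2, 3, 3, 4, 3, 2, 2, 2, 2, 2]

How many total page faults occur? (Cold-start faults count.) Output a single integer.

Answer: 4

Derivation:
Step 0: ref 2 → FAULT, frames=[2,-]
Step 1: ref 3 → FAULT, frames=[2,3]
Step 2: ref 3 → HIT, frames=[2,3]
Step 3: ref 4 → FAULT (evict 2), frames=[4,3]
Step 4: ref 3 → HIT, frames=[4,3]
Step 5: ref 2 → FAULT (evict 3), frames=[4,2]
Step 6: ref 2 → HIT, frames=[4,2]
Step 7: ref 2 → HIT, frames=[4,2]
Step 8: ref 2 → HIT, frames=[4,2]
Step 9: ref 2 → HIT, frames=[4,2]
Total faults: 4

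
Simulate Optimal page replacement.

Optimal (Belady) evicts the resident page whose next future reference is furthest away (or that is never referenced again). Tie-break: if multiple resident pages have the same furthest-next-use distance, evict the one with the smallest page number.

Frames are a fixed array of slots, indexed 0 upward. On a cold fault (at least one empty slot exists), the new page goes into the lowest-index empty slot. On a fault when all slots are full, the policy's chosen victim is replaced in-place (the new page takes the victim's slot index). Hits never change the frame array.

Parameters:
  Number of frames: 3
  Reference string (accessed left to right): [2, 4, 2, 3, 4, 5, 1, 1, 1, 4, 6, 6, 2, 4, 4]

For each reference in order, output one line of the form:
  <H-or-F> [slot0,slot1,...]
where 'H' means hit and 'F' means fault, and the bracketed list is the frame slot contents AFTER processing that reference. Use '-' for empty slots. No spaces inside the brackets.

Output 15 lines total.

F [2,-,-]
F [2,4,-]
H [2,4,-]
F [2,4,3]
H [2,4,3]
F [2,4,5]
F [2,4,1]
H [2,4,1]
H [2,4,1]
H [2,4,1]
F [2,4,6]
H [2,4,6]
H [2,4,6]
H [2,4,6]
H [2,4,6]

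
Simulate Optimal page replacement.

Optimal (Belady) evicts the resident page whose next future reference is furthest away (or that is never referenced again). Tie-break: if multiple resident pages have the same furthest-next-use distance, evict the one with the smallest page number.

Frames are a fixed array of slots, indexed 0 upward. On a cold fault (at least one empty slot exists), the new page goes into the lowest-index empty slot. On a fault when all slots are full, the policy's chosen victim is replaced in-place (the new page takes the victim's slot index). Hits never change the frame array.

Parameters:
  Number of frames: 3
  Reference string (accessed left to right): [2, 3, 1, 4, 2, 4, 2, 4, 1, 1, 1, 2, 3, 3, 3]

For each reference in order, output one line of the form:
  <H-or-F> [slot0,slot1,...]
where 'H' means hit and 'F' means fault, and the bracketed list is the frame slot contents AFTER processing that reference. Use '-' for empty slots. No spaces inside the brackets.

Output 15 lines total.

F [2,-,-]
F [2,3,-]
F [2,3,1]
F [2,4,1]
H [2,4,1]
H [2,4,1]
H [2,4,1]
H [2,4,1]
H [2,4,1]
H [2,4,1]
H [2,4,1]
H [2,4,1]
F [2,4,3]
H [2,4,3]
H [2,4,3]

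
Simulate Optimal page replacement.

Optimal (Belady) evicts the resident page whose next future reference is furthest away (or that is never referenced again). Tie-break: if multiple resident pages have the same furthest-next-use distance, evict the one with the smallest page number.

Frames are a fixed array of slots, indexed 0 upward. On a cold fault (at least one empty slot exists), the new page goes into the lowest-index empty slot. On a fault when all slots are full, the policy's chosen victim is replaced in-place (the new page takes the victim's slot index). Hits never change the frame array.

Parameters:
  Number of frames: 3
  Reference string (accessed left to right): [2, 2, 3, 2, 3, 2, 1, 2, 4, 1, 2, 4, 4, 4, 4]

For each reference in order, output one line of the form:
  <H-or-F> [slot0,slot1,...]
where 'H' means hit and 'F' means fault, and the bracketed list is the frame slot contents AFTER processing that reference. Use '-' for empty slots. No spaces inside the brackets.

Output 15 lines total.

F [2,-,-]
H [2,-,-]
F [2,3,-]
H [2,3,-]
H [2,3,-]
H [2,3,-]
F [2,3,1]
H [2,3,1]
F [2,4,1]
H [2,4,1]
H [2,4,1]
H [2,4,1]
H [2,4,1]
H [2,4,1]
H [2,4,1]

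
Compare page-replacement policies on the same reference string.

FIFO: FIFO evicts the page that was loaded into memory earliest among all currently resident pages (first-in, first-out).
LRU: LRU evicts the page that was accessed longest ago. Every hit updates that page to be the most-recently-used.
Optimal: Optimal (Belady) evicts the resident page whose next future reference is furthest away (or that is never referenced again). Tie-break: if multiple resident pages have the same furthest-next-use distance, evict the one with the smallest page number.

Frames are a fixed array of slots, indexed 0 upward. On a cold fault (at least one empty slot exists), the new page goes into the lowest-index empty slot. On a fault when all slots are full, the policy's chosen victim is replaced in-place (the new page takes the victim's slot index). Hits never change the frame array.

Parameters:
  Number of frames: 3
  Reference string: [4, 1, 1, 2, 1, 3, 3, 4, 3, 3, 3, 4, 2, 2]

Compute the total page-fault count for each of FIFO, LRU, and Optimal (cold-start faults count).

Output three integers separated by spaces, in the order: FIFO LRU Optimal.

--- FIFO ---
  step 0: ref 4 -> FAULT, frames=[4,-,-] (faults so far: 1)
  step 1: ref 1 -> FAULT, frames=[4,1,-] (faults so far: 2)
  step 2: ref 1 -> HIT, frames=[4,1,-] (faults so far: 2)
  step 3: ref 2 -> FAULT, frames=[4,1,2] (faults so far: 3)
  step 4: ref 1 -> HIT, frames=[4,1,2] (faults so far: 3)
  step 5: ref 3 -> FAULT, evict 4, frames=[3,1,2] (faults so far: 4)
  step 6: ref 3 -> HIT, frames=[3,1,2] (faults so far: 4)
  step 7: ref 4 -> FAULT, evict 1, frames=[3,4,2] (faults so far: 5)
  step 8: ref 3 -> HIT, frames=[3,4,2] (faults so far: 5)
  step 9: ref 3 -> HIT, frames=[3,4,2] (faults so far: 5)
  step 10: ref 3 -> HIT, frames=[3,4,2] (faults so far: 5)
  step 11: ref 4 -> HIT, frames=[3,4,2] (faults so far: 5)
  step 12: ref 2 -> HIT, frames=[3,4,2] (faults so far: 5)
  step 13: ref 2 -> HIT, frames=[3,4,2] (faults so far: 5)
  FIFO total faults: 5
--- LRU ---
  step 0: ref 4 -> FAULT, frames=[4,-,-] (faults so far: 1)
  step 1: ref 1 -> FAULT, frames=[4,1,-] (faults so far: 2)
  step 2: ref 1 -> HIT, frames=[4,1,-] (faults so far: 2)
  step 3: ref 2 -> FAULT, frames=[4,1,2] (faults so far: 3)
  step 4: ref 1 -> HIT, frames=[4,1,2] (faults so far: 3)
  step 5: ref 3 -> FAULT, evict 4, frames=[3,1,2] (faults so far: 4)
  step 6: ref 3 -> HIT, frames=[3,1,2] (faults so far: 4)
  step 7: ref 4 -> FAULT, evict 2, frames=[3,1,4] (faults so far: 5)
  step 8: ref 3 -> HIT, frames=[3,1,4] (faults so far: 5)
  step 9: ref 3 -> HIT, frames=[3,1,4] (faults so far: 5)
  step 10: ref 3 -> HIT, frames=[3,1,4] (faults so far: 5)
  step 11: ref 4 -> HIT, frames=[3,1,4] (faults so far: 5)
  step 12: ref 2 -> FAULT, evict 1, frames=[3,2,4] (faults so far: 6)
  step 13: ref 2 -> HIT, frames=[3,2,4] (faults so far: 6)
  LRU total faults: 6
--- Optimal ---
  step 0: ref 4 -> FAULT, frames=[4,-,-] (faults so far: 1)
  step 1: ref 1 -> FAULT, frames=[4,1,-] (faults so far: 2)
  step 2: ref 1 -> HIT, frames=[4,1,-] (faults so far: 2)
  step 3: ref 2 -> FAULT, frames=[4,1,2] (faults so far: 3)
  step 4: ref 1 -> HIT, frames=[4,1,2] (faults so far: 3)
  step 5: ref 3 -> FAULT, evict 1, frames=[4,3,2] (faults so far: 4)
  step 6: ref 3 -> HIT, frames=[4,3,2] (faults so far: 4)
  step 7: ref 4 -> HIT, frames=[4,3,2] (faults so far: 4)
  step 8: ref 3 -> HIT, frames=[4,3,2] (faults so far: 4)
  step 9: ref 3 -> HIT, frames=[4,3,2] (faults so far: 4)
  step 10: ref 3 -> HIT, frames=[4,3,2] (faults so far: 4)
  step 11: ref 4 -> HIT, frames=[4,3,2] (faults so far: 4)
  step 12: ref 2 -> HIT, frames=[4,3,2] (faults so far: 4)
  step 13: ref 2 -> HIT, frames=[4,3,2] (faults so far: 4)
  Optimal total faults: 4

Answer: 5 6 4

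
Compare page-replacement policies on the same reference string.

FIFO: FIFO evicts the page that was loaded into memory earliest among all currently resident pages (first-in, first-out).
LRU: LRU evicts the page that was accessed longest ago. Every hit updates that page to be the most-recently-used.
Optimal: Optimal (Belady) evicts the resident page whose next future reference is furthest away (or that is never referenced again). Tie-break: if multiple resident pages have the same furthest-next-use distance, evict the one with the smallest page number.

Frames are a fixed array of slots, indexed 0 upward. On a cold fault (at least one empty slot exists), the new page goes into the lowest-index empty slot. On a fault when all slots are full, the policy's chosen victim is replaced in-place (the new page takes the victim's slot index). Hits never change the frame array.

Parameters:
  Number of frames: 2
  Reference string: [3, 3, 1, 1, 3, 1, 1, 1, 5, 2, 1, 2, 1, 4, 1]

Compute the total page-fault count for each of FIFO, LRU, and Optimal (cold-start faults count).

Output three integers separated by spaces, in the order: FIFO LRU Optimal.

--- FIFO ---
  step 0: ref 3 -> FAULT, frames=[3,-] (faults so far: 1)
  step 1: ref 3 -> HIT, frames=[3,-] (faults so far: 1)
  step 2: ref 1 -> FAULT, frames=[3,1] (faults so far: 2)
  step 3: ref 1 -> HIT, frames=[3,1] (faults so far: 2)
  step 4: ref 3 -> HIT, frames=[3,1] (faults so far: 2)
  step 5: ref 1 -> HIT, frames=[3,1] (faults so far: 2)
  step 6: ref 1 -> HIT, frames=[3,1] (faults so far: 2)
  step 7: ref 1 -> HIT, frames=[3,1] (faults so far: 2)
  step 8: ref 5 -> FAULT, evict 3, frames=[5,1] (faults so far: 3)
  step 9: ref 2 -> FAULT, evict 1, frames=[5,2] (faults so far: 4)
  step 10: ref 1 -> FAULT, evict 5, frames=[1,2] (faults so far: 5)
  step 11: ref 2 -> HIT, frames=[1,2] (faults so far: 5)
  step 12: ref 1 -> HIT, frames=[1,2] (faults so far: 5)
  step 13: ref 4 -> FAULT, evict 2, frames=[1,4] (faults so far: 6)
  step 14: ref 1 -> HIT, frames=[1,4] (faults so far: 6)
  FIFO total faults: 6
--- LRU ---
  step 0: ref 3 -> FAULT, frames=[3,-] (faults so far: 1)
  step 1: ref 3 -> HIT, frames=[3,-] (faults so far: 1)
  step 2: ref 1 -> FAULT, frames=[3,1] (faults so far: 2)
  step 3: ref 1 -> HIT, frames=[3,1] (faults so far: 2)
  step 4: ref 3 -> HIT, frames=[3,1] (faults so far: 2)
  step 5: ref 1 -> HIT, frames=[3,1] (faults so far: 2)
  step 6: ref 1 -> HIT, frames=[3,1] (faults so far: 2)
  step 7: ref 1 -> HIT, frames=[3,1] (faults so far: 2)
  step 8: ref 5 -> FAULT, evict 3, frames=[5,1] (faults so far: 3)
  step 9: ref 2 -> FAULT, evict 1, frames=[5,2] (faults so far: 4)
  step 10: ref 1 -> FAULT, evict 5, frames=[1,2] (faults so far: 5)
  step 11: ref 2 -> HIT, frames=[1,2] (faults so far: 5)
  step 12: ref 1 -> HIT, frames=[1,2] (faults so far: 5)
  step 13: ref 4 -> FAULT, evict 2, frames=[1,4] (faults so far: 6)
  step 14: ref 1 -> HIT, frames=[1,4] (faults so far: 6)
  LRU total faults: 6
--- Optimal ---
  step 0: ref 3 -> FAULT, frames=[3,-] (faults so far: 1)
  step 1: ref 3 -> HIT, frames=[3,-] (faults so far: 1)
  step 2: ref 1 -> FAULT, frames=[3,1] (faults so far: 2)
  step 3: ref 1 -> HIT, frames=[3,1] (faults so far: 2)
  step 4: ref 3 -> HIT, frames=[3,1] (faults so far: 2)
  step 5: ref 1 -> HIT, frames=[3,1] (faults so far: 2)
  step 6: ref 1 -> HIT, frames=[3,1] (faults so far: 2)
  step 7: ref 1 -> HIT, frames=[3,1] (faults so far: 2)
  step 8: ref 5 -> FAULT, evict 3, frames=[5,1] (faults so far: 3)
  step 9: ref 2 -> FAULT, evict 5, frames=[2,1] (faults so far: 4)
  step 10: ref 1 -> HIT, frames=[2,1] (faults so far: 4)
  step 11: ref 2 -> HIT, frames=[2,1] (faults so far: 4)
  step 12: ref 1 -> HIT, frames=[2,1] (faults so far: 4)
  step 13: ref 4 -> FAULT, evict 2, frames=[4,1] (faults so far: 5)
  step 14: ref 1 -> HIT, frames=[4,1] (faults so far: 5)
  Optimal total faults: 5

Answer: 6 6 5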